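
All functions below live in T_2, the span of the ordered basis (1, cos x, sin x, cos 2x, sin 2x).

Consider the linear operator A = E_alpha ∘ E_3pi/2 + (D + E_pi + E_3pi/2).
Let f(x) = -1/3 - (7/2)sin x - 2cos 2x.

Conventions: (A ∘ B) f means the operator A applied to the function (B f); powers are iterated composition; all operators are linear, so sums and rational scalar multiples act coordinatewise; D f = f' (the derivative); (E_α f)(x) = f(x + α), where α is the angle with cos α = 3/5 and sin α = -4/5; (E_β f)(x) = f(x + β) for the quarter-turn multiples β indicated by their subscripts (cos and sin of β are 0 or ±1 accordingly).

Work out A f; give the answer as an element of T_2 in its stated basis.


the result is g(x) = -1 + (21/10)cos x + (63/10)sin x - (14/25)cos 2x + (148/25)sin 2x

E_3pi/2 f = -1/3 + (7/2)cos x + 2cos 2x
E_alpha E_3pi/2 f = -1/3 + (21/10)cos x + (14/5)sin x - (14/25)cos 2x + (48/25)sin 2x
D f = -(7/2)cos x + 4sin 2x
E_pi f = -1/3 + (7/2)sin x - 2cos 2x
E_3pi/2 f = -1/3 + (7/2)cos x + 2cos 2x
(D + E_pi + E_3pi/2) f = -2/3 + (7/2)sin x + 4sin 2x
(E_alpha ∘ E_3pi/2 + (D + E_pi + E_3pi/2)) f = -1 + (21/10)cos x + (63/10)sin x - (14/25)cos 2x + (148/25)sin 2x


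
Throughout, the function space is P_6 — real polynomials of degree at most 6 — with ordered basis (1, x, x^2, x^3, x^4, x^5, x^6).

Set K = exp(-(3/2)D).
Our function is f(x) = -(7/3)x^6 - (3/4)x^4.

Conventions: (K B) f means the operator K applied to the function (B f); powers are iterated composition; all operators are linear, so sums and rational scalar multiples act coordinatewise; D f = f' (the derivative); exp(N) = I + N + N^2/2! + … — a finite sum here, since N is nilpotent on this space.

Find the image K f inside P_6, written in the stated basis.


the result is g(x) = -(7/3)x^6 + 21x^5 - (159/2)x^4 + 162x^3 - (2997/16)x^2 + (1863/16)x - 243/8

order-1 term: 21x^5 + (9/2)x^3
order-2 term: -(315/4)x^4 - (81/8)x^2
order-3 term: (315/2)x^3 + (81/8)x
order-4 term: -(2835/16)x^2 - 243/64
order-5 term: (1701/16)x
order-6 term: -1701/64
the series for exp(-(3/2)D) f terminates at order 6
exp(-(3/2)D) f = -(7/3)x^6 + 21x^5 - (159/2)x^4 + 162x^3 - (2997/16)x^2 + (1863/16)x - 243/8


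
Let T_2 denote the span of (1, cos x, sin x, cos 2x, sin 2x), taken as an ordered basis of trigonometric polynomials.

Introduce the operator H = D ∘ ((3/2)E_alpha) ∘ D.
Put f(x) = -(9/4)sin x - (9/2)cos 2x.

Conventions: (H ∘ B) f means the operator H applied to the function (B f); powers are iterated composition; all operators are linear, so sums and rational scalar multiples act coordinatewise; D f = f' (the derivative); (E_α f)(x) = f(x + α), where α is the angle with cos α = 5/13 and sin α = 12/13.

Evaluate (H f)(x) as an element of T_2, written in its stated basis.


the result is g(x) = (81/26)cos x + (135/104)sin x - (3213/169)cos 2x - (3240/169)sin 2x

D f = -(9/4)cos x + 9sin 2x
E_alpha D f = -(45/52)cos x + (27/13)sin x + (1080/169)cos 2x - (1071/169)sin 2x
((3/2)E_alpha) D f = -(135/104)cos x + (81/26)sin x + (1620/169)cos 2x - (3213/338)sin 2x
D ((3/2)E_alpha) D f = (81/26)cos x + (135/104)sin x - (3213/169)cos 2x - (3240/169)sin 2x


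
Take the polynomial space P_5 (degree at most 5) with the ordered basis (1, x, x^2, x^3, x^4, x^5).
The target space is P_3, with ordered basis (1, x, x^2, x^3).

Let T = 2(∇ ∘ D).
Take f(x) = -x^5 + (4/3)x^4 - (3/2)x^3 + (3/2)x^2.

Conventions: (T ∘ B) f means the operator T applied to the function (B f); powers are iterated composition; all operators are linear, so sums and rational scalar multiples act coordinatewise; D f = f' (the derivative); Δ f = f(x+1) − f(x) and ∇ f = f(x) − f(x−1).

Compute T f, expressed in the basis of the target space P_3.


the result is g(x) = -40x^3 + 92x^2 - 90x + 107/3

D f = -5x^4 + (16/3)x^3 - (9/2)x^2 + 3x
∇ D f = -20x^3 + 46x^2 - 45x + 107/6
(2(∇ ∘ D)) f = -40x^3 + 92x^2 - 90x + 107/3


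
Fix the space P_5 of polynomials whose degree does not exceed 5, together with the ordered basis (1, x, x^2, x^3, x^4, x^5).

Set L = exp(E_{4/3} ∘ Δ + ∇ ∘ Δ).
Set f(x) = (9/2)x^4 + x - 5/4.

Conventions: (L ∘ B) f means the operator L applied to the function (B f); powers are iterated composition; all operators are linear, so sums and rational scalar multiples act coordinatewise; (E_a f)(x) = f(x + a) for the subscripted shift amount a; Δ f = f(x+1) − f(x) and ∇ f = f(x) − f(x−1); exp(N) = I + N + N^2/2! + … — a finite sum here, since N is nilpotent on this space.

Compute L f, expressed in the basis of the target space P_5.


order-1 term: 18x^3 + 153x^2 + 186x + 775/6
order-2 term: 27x^2 + 306x + 1239/2
order-3 term: 18x + 153
order-4 term: 9/2
the series for exp(E_{4/3} ∘ Δ + ∇ ∘ Δ) f terminates at order 4
exp(E_{4/3} ∘ Δ + ∇ ∘ Δ) f = (9/2)x^4 + 18x^3 + 180x^2 + 511x + 10859/12

g(x) = (9/2)x^4 + 18x^3 + 180x^2 + 511x + 10859/12


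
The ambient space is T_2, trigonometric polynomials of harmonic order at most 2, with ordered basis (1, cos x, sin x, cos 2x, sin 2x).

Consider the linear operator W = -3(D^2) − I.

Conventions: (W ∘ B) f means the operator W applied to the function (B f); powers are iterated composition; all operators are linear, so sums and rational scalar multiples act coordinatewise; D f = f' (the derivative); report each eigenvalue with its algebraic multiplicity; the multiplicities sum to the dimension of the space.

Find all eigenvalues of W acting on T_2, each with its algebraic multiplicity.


λ = -1 (multiplicity 1), λ = 2 (multiplicity 2), λ = 11 (multiplicity 2)

image of 1: -1
image of cos x: 2cos x
image of sin x: 2sin x
image of cos 2x: 11cos 2x
image of sin 2x: 11sin 2x
the matrix is diagonal; its diagonal is (-1, 2, 2, 11, 11)
for a triangular matrix the eigenvalues are the diagonal entries, with algebraic multiplicity their repetition count


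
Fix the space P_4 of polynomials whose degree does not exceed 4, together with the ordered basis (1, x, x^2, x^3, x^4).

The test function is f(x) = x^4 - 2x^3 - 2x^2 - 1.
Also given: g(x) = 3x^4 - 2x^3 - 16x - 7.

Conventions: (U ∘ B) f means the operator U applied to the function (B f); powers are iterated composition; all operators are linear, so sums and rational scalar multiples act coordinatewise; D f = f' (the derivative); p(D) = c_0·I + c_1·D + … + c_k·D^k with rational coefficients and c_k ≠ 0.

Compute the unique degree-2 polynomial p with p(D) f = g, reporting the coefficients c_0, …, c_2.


c_0 = 3, c_1 = 1, c_2 = 1

D^0 f = x^4 - 2x^3 - 2x^2 - 1
D^1 f = 4x^3 - 6x^2 - 4x
D^2 f = 12x^2 - 12x - 4
matching coefficients of g against c_0 f + c_1 Df + … from the top degree down determines the c_i
solution: c_0 = 3, c_1 = 1, c_2 = 1


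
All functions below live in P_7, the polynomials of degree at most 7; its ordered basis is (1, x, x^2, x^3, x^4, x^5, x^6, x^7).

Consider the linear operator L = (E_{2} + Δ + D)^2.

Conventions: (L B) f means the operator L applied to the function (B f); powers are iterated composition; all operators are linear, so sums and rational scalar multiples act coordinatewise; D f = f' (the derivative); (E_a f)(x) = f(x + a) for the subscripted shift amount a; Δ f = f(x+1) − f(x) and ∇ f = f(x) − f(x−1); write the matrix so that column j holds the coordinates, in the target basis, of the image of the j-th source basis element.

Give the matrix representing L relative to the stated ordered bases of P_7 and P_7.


image of 1: 1
image of x: x + 8
image of x^2: x^2 + 16x + 42
image of x^3: x^3 + 24x^2 + 126x + 138
image of x^4: x^4 + 32x^3 + 252x^2 + 552x + 472
image of x^5: x^5 + 40x^4 + 420x^3 + 1380x^2 + 2360x + 1646
image of x^6: x^6 + 48x^5 + 630x^4 + 2760x^3 + 7080x^2 + 9876x + 5884
image of x^7: x^7 + 56x^6 + 882x^5 + 4830x^4 + 16520x^3 + 34566x^2 + 41188x + 21538
each image's coordinates form column j of the matrix

the matrix is [[1, 8, 42, 138, 472, 1646, 5884, 21538]; [0, 1, 16, 126, 552, 2360, 9876, 41188]; [0, 0, 1, 24, 252, 1380, 7080, 34566]; [0, 0, 0, 1, 32, 420, 2760, 16520]; [0, 0, 0, 0, 1, 40, 630, 4830]; [0, 0, 0, 0, 0, 1, 48, 882]; [0, 0, 0, 0, 0, 0, 1, 56]; [0, 0, 0, 0, 0, 0, 0, 1]] (rows listed top to bottom)


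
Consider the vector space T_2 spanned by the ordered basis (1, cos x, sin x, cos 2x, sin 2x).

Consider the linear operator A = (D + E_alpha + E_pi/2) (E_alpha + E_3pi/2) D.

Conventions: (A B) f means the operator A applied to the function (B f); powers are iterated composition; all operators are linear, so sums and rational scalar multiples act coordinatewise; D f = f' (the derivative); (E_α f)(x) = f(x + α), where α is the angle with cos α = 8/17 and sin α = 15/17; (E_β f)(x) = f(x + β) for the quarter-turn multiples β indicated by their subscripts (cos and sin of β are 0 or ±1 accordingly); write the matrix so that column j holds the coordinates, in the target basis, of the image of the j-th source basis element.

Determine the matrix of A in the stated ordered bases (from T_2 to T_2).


image of 1: 0
image of cos x: -(376/289)cos x - (162/289)sin x
image of sin x: (162/289)cos x - (376/289)sin x
image of cos 2x: (952200/83521)cos 2x - (12360/83521)sin 2x
image of sin 2x: (12360/83521)cos 2x + (952200/83521)sin 2x
each image's coordinates form column j of the matrix

the matrix is [[0, 0, 0, 0, 0]; [0, -376/289, 162/289, 0, 0]; [0, -162/289, -376/289, 0, 0]; [0, 0, 0, 952200/83521, 12360/83521]; [0, 0, 0, -12360/83521, 952200/83521]] (rows listed top to bottom)


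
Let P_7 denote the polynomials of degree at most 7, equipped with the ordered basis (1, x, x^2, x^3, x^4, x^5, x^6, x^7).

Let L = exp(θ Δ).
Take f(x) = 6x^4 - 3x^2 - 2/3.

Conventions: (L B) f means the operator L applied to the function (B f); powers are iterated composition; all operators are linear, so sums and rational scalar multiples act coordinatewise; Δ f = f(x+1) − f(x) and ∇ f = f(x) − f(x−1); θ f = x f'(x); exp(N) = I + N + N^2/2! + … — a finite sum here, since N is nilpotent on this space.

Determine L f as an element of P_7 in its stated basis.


g(x) = 6x^4 + 72x^3 + 285x^2 + 342x - 2/3

order-1 term: 72x^3 + 72x^2 + 18x
order-2 term: 216x^2 + 180x
order-3 term: 144x
the series for exp(θ Δ) f terminates at order 3
exp(θ Δ) f = 6x^4 + 72x^3 + 285x^2 + 342x - 2/3


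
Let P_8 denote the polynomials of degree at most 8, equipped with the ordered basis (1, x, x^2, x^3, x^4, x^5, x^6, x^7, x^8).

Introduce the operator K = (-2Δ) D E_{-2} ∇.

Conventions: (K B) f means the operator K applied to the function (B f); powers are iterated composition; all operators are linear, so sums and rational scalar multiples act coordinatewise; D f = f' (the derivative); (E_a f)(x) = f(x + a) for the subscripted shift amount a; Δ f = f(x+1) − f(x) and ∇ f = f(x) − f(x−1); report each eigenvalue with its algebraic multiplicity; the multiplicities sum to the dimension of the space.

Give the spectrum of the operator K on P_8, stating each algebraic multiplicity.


λ = 0 (multiplicity 9)

image of 1: 0
image of x: 0
image of x^2: 0
image of x^3: -12
image of x^4: -48x + 96
image of x^5: -120x^2 + 480x - 500
image of x^6: -240x^3 + 1440x^2 - 3000x + 2160
image of x^7: -420x^4 + 3360x^3 - 10500x^2 + 15120x - 8428
image of x^8: -672x^5 + 6720x^4 - 28000x^3 + 60480x^2 - 67424x + 30912
the matrix is upper triangular; its diagonal is (0, 0, 0, 0, 0, 0, 0, 0, 0)
for a triangular matrix the eigenvalues are the diagonal entries, with algebraic multiplicity their repetition count


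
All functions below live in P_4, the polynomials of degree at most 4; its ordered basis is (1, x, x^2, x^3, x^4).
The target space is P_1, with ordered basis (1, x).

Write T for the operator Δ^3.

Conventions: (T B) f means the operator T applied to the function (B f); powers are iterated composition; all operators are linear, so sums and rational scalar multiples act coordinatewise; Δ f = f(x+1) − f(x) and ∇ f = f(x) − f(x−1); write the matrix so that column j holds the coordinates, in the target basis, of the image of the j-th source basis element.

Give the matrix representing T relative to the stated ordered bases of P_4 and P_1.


image of 1: 0
image of x: 0
image of x^2: 0
image of x^3: 6
image of x^4: 24x + 36
each image's coordinates form column j of the matrix

the matrix is [[0, 0, 0, 6, 36]; [0, 0, 0, 0, 24]] (rows listed top to bottom)


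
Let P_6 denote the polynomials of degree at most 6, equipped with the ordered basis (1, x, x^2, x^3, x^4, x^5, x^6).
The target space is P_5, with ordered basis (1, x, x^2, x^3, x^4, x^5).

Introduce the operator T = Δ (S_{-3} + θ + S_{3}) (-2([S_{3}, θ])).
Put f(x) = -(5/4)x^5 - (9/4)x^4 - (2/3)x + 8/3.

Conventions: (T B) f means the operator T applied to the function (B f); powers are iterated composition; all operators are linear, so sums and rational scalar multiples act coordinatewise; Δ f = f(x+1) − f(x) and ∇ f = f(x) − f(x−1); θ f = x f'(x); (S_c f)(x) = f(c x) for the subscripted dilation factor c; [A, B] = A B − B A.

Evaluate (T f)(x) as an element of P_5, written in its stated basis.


the image equals g(x) = 0

θ f = -(25/4)x^5 - 9x^4 - (2/3)x
S_{3} θ f = -(6075/4)x^5 - 729x^4 - 2x
S_{3} f = -(1215/4)x^5 - (729/4)x^4 - 2x + 8/3
θ S_{3} f = -(6075/4)x^5 - 729x^4 - 2x
[S_{3}, θ] f = 0
(-2([S_{3}, θ])) f = 0
S_{-3} (-2([S_{3}, θ])) f = 0
θ (-2([S_{3}, θ])) f = 0
S_{3} (-2([S_{3}, θ])) f = 0
(S_{-3} + θ + S_{3}) (-2([S_{3}, θ])) f = 0
Δ (S_{-3} + θ + S_{3}) (-2([S_{3}, θ])) f = 0


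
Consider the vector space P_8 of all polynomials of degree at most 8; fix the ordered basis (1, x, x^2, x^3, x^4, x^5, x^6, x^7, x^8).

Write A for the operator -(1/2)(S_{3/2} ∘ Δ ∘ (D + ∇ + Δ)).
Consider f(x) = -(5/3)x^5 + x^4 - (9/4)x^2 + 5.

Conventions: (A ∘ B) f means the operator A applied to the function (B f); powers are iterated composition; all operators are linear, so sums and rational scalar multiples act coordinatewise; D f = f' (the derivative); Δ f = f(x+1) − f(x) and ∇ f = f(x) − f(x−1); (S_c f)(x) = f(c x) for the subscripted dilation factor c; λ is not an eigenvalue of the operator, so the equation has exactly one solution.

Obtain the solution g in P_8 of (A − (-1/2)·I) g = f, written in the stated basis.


g(x) = -(10/3)x^5 + 2x^4 - 675x^3 - (1035/2)x^2 - 18617x - 27740/3

write g with unknown coordinates in the stated basis and equate coefficients in (A − (-1/2)·I) g = f
solving from the highest basis element down gives g = -(10/3)x^5 + 2x^4 - 675x^3 - (1035/2)x^2 - 18617x - 27740/3
check: A g = (675/2)x^3 + (513/2)x^2 + (18617/2)x + 13885/3
so A g − (-1/2)·g = -(5/3)x^5 + x^4 - (9/4)x^2 + 5 = f ✓


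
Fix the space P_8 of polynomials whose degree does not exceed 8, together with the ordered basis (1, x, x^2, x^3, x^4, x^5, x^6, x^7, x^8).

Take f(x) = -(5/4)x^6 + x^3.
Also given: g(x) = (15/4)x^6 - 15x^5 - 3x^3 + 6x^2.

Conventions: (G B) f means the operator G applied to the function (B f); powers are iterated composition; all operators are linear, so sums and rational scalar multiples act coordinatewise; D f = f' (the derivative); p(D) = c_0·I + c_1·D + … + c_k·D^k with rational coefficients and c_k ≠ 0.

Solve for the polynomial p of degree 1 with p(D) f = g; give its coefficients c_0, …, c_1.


c_0 = -3, c_1 = 2

D^0 f = -(5/4)x^6 + x^3
D^1 f = -(15/2)x^5 + 3x^2
matching coefficients of g against c_0 f + c_1 Df + … from the top degree down determines the c_i
solution: c_0 = -3, c_1 = 2


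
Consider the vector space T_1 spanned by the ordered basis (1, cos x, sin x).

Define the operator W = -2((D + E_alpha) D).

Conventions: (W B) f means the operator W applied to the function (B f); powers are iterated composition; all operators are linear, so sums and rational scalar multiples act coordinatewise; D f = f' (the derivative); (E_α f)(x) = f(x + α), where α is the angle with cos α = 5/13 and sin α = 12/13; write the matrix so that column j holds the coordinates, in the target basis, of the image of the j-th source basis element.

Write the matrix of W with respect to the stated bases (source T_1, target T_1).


the matrix is [[0, 0, 0]; [0, 50/13, -10/13]; [0, 10/13, 50/13]] (rows listed top to bottom)

image of 1: 0
image of cos x: (50/13)cos x + (10/13)sin x
image of sin x: -(10/13)cos x + (50/13)sin x
each image's coordinates form column j of the matrix


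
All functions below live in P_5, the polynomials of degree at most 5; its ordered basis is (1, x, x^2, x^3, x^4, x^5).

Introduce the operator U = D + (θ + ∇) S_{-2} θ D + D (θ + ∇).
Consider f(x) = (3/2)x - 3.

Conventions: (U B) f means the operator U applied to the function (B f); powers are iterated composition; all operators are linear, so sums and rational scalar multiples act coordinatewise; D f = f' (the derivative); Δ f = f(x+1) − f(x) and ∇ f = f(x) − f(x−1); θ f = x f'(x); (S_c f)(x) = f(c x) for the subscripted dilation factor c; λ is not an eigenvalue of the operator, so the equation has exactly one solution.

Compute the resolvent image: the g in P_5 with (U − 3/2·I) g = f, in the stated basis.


write g with unknown coordinates in the stated basis and equate coefficients in (U − 3/2·I) g = f
solving from the highest basis element down gives g = -x + 2/3
check: U g = -2
so U g − 3/2·g = (3/2)x - 3 = f ✓

the result is g(x) = -x + 2/3


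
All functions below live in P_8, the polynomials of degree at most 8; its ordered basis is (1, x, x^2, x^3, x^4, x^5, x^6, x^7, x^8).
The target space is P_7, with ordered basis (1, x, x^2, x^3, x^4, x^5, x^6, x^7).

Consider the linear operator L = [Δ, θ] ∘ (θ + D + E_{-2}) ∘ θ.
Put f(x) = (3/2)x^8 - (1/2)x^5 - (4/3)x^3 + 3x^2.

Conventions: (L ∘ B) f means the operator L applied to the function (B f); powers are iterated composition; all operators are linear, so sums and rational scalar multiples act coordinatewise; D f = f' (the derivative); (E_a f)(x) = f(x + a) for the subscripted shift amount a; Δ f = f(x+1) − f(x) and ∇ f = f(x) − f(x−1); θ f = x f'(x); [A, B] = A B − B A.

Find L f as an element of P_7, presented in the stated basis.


g(x) = 864x^7 + 5376x^6 + 22176x^5 + 33525x^4 + 43430x^3 + 23544x^2 + 9694x + 1171

θ f = 12x^8 - (5/2)x^5 - 4x^3 + 6x^2
θ θ f = 96x^8 - (25/2)x^5 - 12x^3 + 12x^2
D θ f = 96x^7 - (25/2)x^4 - 12x^2 + 12x
E_{-2} θ f = 12x^8 - 192x^7 + 1344x^6 - (10757/2)x^5 + 13465x^4 - 21608x^3 + 21734x^2 - 12560x + 3208
(θ + D + E_{-2}) θ f = 108x^8 - 96x^7 + 1344x^6 - 5391x^5 + (26905/2)x^4 - 21620x^3 + 21734x^2 - 12548x + 3208
θ (θ + D + E_{-2}) θ f = 864x^8 - 672x^7 + 8064x^6 - 26955x^5 + 53810x^4 - 64860x^3 + 43468x^2 - 12548x
Δ θ (θ + D + E_{-2}) θ f = 6912x^7 + 19488x^6 + 82656x^5 + 23145x^4 + 131834x^3 - 10230x^2 + 23413x + 1171
Δ (θ + D + E_{-2}) θ f = 864x^7 + 2352x^6 + 12096x^5 - 2595x^4 + 29468x^3 - 16887x^2 + 13719x - 6033/2
θ Δ (θ + D + E_{-2}) θ f = 6048x^7 + 14112x^6 + 60480x^5 - 10380x^4 + 88404x^3 - 33774x^2 + 13719x
[Δ, θ] (θ + D + E_{-2}) θ f = 864x^7 + 5376x^6 + 22176x^5 + 33525x^4 + 43430x^3 + 23544x^2 + 9694x + 1171


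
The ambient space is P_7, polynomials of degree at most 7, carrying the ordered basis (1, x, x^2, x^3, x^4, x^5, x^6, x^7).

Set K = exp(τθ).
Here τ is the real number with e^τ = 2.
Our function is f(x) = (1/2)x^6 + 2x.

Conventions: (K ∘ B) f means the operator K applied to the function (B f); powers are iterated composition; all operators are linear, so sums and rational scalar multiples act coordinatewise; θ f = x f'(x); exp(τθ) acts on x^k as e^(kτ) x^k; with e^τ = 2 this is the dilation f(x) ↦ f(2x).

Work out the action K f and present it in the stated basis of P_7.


exp(τθ) x^k = e^(kτ) x^k; with e^τ = 2 this sends x^k to 2^k x^k
x ↦ 2 x
x^6 ↦ 64 x^6
applying this coordinatewise to f: exp(τθ) f = 32x^6 + 4x

the result is g(x) = 32x^6 + 4x


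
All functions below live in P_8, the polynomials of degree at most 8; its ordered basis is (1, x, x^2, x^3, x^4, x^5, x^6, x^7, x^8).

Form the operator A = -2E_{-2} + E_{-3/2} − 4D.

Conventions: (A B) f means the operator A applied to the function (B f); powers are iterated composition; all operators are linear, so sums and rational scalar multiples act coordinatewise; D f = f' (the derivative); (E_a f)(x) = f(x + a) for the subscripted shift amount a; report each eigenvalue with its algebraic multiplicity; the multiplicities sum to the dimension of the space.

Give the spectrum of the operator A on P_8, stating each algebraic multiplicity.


λ = -1 (multiplicity 9)

image of 1: -1
image of x: -x - 3/2
image of x^2: -x^2 - 3x - 23/4
image of x^3: -x^3 - (9/2)x^2 - (69/4)x + 101/8
image of x^4: -x^4 - 6x^3 - (69/2)x^2 + (101/2)x - 431/16
image of x^5: -x^5 - (15/2)x^4 - (115/2)x^3 + (505/4)x^2 - (2155/16)x + 1805/32
image of x^6: -x^6 - 9x^5 - (345/4)x^4 + (505/2)x^3 - (6465/16)x^2 + (5415/16)x - 7463/64
image of x^7: -x^7 - (21/2)x^6 - (483/4)x^5 + (3535/8)x^4 - (15085/16)x^3 + (37905/32)x^2 - (52241/64)x + 30581/128
image of x^8: -x^8 - 12x^7 - 161x^6 + 707x^5 - (15085/8)x^4 + (12635/4)x^3 - (52241/16)x^2 + (30581/16)x - 124511/256
the matrix is upper triangular; its diagonal is (-1, -1, -1, -1, -1, -1, -1, -1, -1)
for a triangular matrix the eigenvalues are the diagonal entries, with algebraic multiplicity their repetition count


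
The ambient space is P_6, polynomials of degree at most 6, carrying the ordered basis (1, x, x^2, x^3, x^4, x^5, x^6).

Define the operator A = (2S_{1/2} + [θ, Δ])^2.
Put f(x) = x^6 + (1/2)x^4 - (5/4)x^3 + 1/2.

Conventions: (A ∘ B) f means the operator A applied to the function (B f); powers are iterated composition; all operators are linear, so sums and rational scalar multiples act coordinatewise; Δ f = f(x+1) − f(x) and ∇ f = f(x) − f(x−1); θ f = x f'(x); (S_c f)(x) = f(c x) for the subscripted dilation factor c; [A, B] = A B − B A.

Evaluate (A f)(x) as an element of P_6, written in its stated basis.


S_{1/2} f = (1/64)x^6 + (1/32)x^4 - (5/32)x^3 + 1/2
(2S_{1/2}) f = (1/32)x^6 + (1/16)x^4 - (5/16)x^3 + 1
Δ f = 6x^5 + 15x^4 + 22x^3 + (57/4)x^2 + (17/4)x + 1/4
θ Δ f = 30x^5 + 60x^4 + 66x^3 + (57/2)x^2 + (17/4)x
θ f = 6x^6 + 2x^4 - (15/4)x^3
Δ θ f = 36x^5 + 90x^4 + 128x^3 + (363/4)x^2 + (131/4)x + 17/4
[θ, Δ] f = -6x^5 - 30x^4 - 62x^3 - (249/4)x^2 - (57/2)x - 17/4
(2S_{1/2} + [θ, Δ]) f = (1/32)x^6 - 6x^5 - (479/16)x^4 - (997/16)x^3 - (249/4)x^2 - (57/2)x - 13/4
S_{1/2} (2S_{1/2} + [θ, Δ]) f = (1/2048)x^6 - (3/16)x^5 - (479/256)x^4 - (997/128)x^3 - (249/16)x^2 - (57/4)x - 13/4
(2S_{1/2}) (2S_{1/2} + [θ, Δ]) f = (1/1024)x^6 - (3/8)x^5 - (479/128)x^4 - (997/64)x^3 - (249/8)x^2 - (57/2)x - 13/2
Δ (2S_{1/2} + [θ, Δ]) f = (3/16)x^5 - (945/32)x^4 - (1433/8)x^3 - (13635/32)x^2 - 461x - 6047/32
θ Δ (2S_{1/2} + [θ, Δ]) f = (15/16)x^5 - (945/8)x^4 - (4299/8)x^3 - (13635/16)x^2 - 461x
θ (2S_{1/2} + [θ, Δ]) f = (3/16)x^6 - 30x^5 - (479/4)x^4 - (2991/16)x^3 - (249/2)x^2 - (57/2)x
Δ θ (2S_{1/2} + [θ, Δ]) f = (9/8)x^5 - (2355/16)x^4 - (3101/4)x^3 - (3153/2)x^2 - (23003/16)x - 979/2
[θ, Δ] (2S_{1/2} + [θ, Δ]) f = -(3/16)x^5 + (465/16)x^4 + (1903/8)x^3 + (11589/16)x^2 + (15627/16)x + 979/2
(2S_{1/2} + [θ, Δ]) (2S_{1/2} + [θ, Δ]) f = (1/1024)x^6 - (9/16)x^5 + (3241/128)x^4 + (14227/64)x^3 + (11091/16)x^2 + (15171/16)x + 483

g(x) = (1/1024)x^6 - (9/16)x^5 + (3241/128)x^4 + (14227/64)x^3 + (11091/16)x^2 + (15171/16)x + 483


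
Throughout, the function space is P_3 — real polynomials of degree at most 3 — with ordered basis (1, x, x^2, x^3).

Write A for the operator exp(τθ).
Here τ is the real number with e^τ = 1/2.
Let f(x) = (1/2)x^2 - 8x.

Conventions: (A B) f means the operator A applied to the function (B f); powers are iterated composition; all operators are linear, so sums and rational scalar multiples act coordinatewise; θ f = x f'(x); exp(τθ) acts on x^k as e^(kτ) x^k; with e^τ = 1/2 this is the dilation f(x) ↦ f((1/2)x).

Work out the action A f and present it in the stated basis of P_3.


g(x) = (1/8)x^2 - 4x

exp(τθ) x^k = e^(kτ) x^k; with e^τ = 1/2 this sends x^k to (1/2)^k x^k
x ↦ 1/2 x
x^2 ↦ 1/4 x^2
applying this coordinatewise to f: exp(τθ) f = (1/8)x^2 - 4x


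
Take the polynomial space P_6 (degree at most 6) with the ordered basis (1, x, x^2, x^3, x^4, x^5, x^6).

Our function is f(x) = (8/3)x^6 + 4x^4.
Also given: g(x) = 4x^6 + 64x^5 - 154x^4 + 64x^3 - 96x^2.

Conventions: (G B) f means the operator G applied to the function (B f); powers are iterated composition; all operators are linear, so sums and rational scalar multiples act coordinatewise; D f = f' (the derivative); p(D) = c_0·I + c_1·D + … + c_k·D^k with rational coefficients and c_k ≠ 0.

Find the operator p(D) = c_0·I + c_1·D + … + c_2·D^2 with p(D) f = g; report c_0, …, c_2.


p(D) = (3/2)·I + 4·D − 2·D^2, i.e. c_0 = 3/2, c_1 = 4, c_2 = -2

D^0 f = (8/3)x^6 + 4x^4
D^1 f = 16x^5 + 16x^3
D^2 f = 80x^4 + 48x^2
matching coefficients of g against c_0 f + c_1 Df + … from the top degree down determines the c_i
solution: c_0 = 3/2, c_1 = 4, c_2 = -2


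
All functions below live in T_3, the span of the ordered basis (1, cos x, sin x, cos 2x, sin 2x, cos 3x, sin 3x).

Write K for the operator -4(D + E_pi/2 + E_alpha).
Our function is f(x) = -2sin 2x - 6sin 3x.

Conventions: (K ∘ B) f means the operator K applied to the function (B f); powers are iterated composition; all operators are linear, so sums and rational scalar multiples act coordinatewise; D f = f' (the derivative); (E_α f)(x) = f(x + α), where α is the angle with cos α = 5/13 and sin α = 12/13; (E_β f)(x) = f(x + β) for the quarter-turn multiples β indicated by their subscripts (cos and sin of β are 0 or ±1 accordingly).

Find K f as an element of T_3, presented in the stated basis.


g(x) = (3664/169)cos 2x - (2304/169)sin 2x + (85584/2197)cos 3x - (48840/2197)sin 3x

D f = -4cos 2x - 18cos 3x
E_pi/2 f = 2sin 2x + 6cos 3x
E_alpha f = -(240/169)cos 2x + (238/169)sin 2x + (4968/2197)cos 3x + (12210/2197)sin 3x
(D + E_pi/2 + E_alpha) f = -(916/169)cos 2x + (576/169)sin 2x - (21396/2197)cos 3x + (12210/2197)sin 3x
(-4(D + E_pi/2 + E_alpha)) f = (3664/169)cos 2x - (2304/169)sin 2x + (85584/2197)cos 3x - (48840/2197)sin 3x


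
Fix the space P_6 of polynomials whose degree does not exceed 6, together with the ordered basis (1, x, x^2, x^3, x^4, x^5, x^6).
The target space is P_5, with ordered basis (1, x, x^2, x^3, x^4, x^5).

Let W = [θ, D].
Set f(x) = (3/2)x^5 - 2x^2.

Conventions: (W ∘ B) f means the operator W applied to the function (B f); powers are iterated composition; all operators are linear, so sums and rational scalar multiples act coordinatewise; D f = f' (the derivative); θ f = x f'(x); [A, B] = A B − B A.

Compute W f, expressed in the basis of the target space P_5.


D f = (15/2)x^4 - 4x
θ D f = 30x^4 - 4x
θ f = (15/2)x^5 - 4x^2
D θ f = (75/2)x^4 - 8x
[θ, D] f = -(15/2)x^4 + 4x

the result is g(x) = -(15/2)x^4 + 4x


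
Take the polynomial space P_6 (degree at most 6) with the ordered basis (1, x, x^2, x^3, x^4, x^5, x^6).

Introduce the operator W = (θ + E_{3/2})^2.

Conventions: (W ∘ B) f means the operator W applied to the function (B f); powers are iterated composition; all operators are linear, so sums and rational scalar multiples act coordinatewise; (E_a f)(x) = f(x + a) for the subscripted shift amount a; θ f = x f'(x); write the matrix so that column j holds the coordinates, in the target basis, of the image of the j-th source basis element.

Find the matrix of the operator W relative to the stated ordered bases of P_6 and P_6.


the matrix is [[1, 9/2, 27/2, 297/8, 405/4, 8991/32, 25515/32]; [0, 4, 15, 54, 351/2, 4455/8, 28431/16]; [0, 0, 9, 63/2, 135, 2025/4, 3645/2]; [0, 0, 0, 16, 54, 270, 2295/2]; [0, 0, 0, 0, 25, 165/2, 945/2]; [0, 0, 0, 0, 0, 36, 117]; [0, 0, 0, 0, 0, 0, 49]] (rows listed top to bottom)

image of 1: 1
image of x: 4x + 9/2
image of x^2: 9x^2 + 15x + 27/2
image of x^3: 16x^3 + (63/2)x^2 + 54x + 297/8
image of x^4: 25x^4 + 54x^3 + 135x^2 + (351/2)x + 405/4
image of x^5: 36x^5 + (165/2)x^4 + 270x^3 + (2025/4)x^2 + (4455/8)x + 8991/32
image of x^6: 49x^6 + 117x^5 + (945/2)x^4 + (2295/2)x^3 + (3645/2)x^2 + (28431/16)x + 25515/32
each image's coordinates form column j of the matrix


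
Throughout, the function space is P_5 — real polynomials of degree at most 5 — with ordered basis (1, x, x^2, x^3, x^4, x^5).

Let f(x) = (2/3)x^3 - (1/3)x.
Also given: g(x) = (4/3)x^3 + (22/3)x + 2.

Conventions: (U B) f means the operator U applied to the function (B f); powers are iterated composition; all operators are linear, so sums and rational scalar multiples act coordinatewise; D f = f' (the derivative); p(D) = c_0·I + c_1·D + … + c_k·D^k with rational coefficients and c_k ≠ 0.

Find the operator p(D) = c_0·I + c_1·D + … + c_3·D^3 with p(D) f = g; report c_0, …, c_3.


c_0 = 2, c_1 = 0, c_2 = 2, c_3 = 1/2

D^0 f = (2/3)x^3 - (1/3)x
D^1 f = 2x^2 - 1/3
D^2 f = 4x
D^3 f = 4
matching coefficients of g against c_0 f + c_1 Df + … from the top degree down determines the c_i
solution: c_0 = 2, c_1 = 0, c_2 = 2, c_3 = 1/2


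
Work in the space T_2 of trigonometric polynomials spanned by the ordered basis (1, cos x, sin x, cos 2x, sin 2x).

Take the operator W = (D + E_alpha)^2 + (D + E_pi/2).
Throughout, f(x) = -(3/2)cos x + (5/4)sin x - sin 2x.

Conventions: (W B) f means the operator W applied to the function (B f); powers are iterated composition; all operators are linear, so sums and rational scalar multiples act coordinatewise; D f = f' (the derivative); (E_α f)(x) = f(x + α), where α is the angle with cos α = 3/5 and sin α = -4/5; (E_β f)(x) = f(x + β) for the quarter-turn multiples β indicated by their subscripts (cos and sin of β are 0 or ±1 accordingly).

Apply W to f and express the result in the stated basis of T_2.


D f = (5/4)cos x + (3/2)sin x - 2cos 2x
E_alpha f = -(19/10)cos x - (9/20)sin x + (24/25)cos 2x + (7/25)sin 2x
(D + E_alpha) f = -(13/20)cos x + (21/20)sin x - (26/25)cos 2x + (7/25)sin 2x
D (D + E_alpha) f = (21/20)cos x + (13/20)sin x + (14/25)cos 2x + (52/25)sin 2x
E_alpha (D + E_alpha) f = -(123/100)cos x + (11/100)sin x + (14/625)cos 2x - (673/625)sin 2x
(D + E_alpha) (D + E_alpha) f = -(9/50)cos x + (19/25)sin x + (364/625)cos 2x + (627/625)sin 2x
D f = (5/4)cos x + (3/2)sin x - 2cos 2x
E_pi/2 f = (5/4)cos x + (3/2)sin x + sin 2x
(D + E_pi/2) f = (5/2)cos x + 3sin x - 2cos 2x + sin 2x
((D + E_alpha)^2 + (D + E_pi/2)) f = (58/25)cos x + (94/25)sin x - (886/625)cos 2x + (1252/625)sin 2x

the image equals g(x) = (58/25)cos x + (94/25)sin x - (886/625)cos 2x + (1252/625)sin 2x


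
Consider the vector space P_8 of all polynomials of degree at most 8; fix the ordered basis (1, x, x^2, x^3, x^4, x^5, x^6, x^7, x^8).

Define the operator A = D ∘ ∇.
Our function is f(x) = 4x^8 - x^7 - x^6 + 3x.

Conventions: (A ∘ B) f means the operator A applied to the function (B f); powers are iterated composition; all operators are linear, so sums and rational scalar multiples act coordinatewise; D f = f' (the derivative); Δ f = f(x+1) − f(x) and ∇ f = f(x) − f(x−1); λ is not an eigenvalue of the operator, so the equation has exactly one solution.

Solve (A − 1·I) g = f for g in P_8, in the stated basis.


the image equals g(x) = -4x^8 + x^7 - 223x^6 + 714x^5 - 7915x^4 + 28920x^3 - 130557x^2 + 289733x - 384481

write g with unknown coordinates in the stated basis and equate coefficients in (A − 1·I) g = f
solving from the highest basis element down gives g = -4x^8 + x^7 - 223x^6 + 714x^5 - 7915x^4 + 28920x^3 - 130557x^2 + 289733x - 384481
check: A g = -224x^6 + 714x^5 - 7915x^4 + 28920x^3 - 130557x^2 + 289736x - 384481
so A g − 1·g = 4x^8 - x^7 - x^6 + 3x = f ✓


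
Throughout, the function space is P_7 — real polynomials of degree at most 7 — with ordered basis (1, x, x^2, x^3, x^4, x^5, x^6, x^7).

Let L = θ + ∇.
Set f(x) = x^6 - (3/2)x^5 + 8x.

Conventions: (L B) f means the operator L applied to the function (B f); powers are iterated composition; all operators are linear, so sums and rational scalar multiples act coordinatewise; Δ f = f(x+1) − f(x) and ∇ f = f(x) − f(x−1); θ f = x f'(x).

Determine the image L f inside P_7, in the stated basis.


the image equals g(x) = 6x^6 - (3/2)x^5 - (45/2)x^4 + 35x^3 - 30x^2 + (43/2)x + 11/2

θ f = 6x^6 - (15/2)x^5 + 8x
∇ f = 6x^5 - (45/2)x^4 + 35x^3 - 30x^2 + (27/2)x + 11/2
(θ + ∇) f = 6x^6 - (3/2)x^5 - (45/2)x^4 + 35x^3 - 30x^2 + (43/2)x + 11/2


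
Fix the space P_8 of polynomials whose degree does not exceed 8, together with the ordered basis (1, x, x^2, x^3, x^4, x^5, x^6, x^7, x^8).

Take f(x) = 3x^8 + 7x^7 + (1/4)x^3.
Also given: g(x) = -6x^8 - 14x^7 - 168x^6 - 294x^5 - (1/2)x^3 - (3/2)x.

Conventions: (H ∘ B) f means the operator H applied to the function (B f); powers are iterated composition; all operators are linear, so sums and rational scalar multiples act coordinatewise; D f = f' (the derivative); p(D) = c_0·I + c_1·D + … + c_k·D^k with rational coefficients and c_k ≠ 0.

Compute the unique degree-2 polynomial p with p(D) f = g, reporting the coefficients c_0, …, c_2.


p(D) = -2·I − D^2, i.e. c_0 = -2, c_1 = 0, c_2 = -1

D^0 f = 3x^8 + 7x^7 + (1/4)x^3
D^1 f = 24x^7 + 49x^6 + (3/4)x^2
D^2 f = 168x^6 + 294x^5 + (3/2)x
matching coefficients of g against c_0 f + c_1 Df + … from the top degree down determines the c_i
solution: c_0 = -2, c_1 = 0, c_2 = -1


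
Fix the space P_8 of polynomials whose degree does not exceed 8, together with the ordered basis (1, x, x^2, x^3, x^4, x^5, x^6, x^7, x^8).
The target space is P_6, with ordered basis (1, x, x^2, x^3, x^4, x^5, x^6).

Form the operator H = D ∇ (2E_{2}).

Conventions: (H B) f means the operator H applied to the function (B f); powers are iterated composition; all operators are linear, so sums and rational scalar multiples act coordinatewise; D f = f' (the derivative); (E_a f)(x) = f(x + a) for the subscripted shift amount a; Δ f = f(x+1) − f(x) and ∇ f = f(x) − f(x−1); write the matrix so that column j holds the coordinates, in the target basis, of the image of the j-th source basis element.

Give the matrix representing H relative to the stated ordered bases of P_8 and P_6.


the matrix is [[0, 0, 4, 18, 56, 150, 372, 882, 2032]; [0, 0, 0, 12, 72, 280, 900, 2604, 7056]; [0, 0, 0, 0, 24, 180, 840, 3150, 10416]; [0, 0, 0, 0, 0, 40, 360, 1960, 8400]; [0, 0, 0, 0, 0, 0, 60, 630, 3920]; [0, 0, 0, 0, 0, 0, 0, 84, 1008]; [0, 0, 0, 0, 0, 0, 0, 0, 112]] (rows listed top to bottom)

image of 1: 0
image of x: 0
image of x^2: 4
image of x^3: 12x + 18
image of x^4: 24x^2 + 72x + 56
image of x^5: 40x^3 + 180x^2 + 280x + 150
image of x^6: 60x^4 + 360x^3 + 840x^2 + 900x + 372
image of x^7: 84x^5 + 630x^4 + 1960x^3 + 3150x^2 + 2604x + 882
image of x^8: 112x^6 + 1008x^5 + 3920x^4 + 8400x^3 + 10416x^2 + 7056x + 2032
each image's coordinates form column j of the matrix


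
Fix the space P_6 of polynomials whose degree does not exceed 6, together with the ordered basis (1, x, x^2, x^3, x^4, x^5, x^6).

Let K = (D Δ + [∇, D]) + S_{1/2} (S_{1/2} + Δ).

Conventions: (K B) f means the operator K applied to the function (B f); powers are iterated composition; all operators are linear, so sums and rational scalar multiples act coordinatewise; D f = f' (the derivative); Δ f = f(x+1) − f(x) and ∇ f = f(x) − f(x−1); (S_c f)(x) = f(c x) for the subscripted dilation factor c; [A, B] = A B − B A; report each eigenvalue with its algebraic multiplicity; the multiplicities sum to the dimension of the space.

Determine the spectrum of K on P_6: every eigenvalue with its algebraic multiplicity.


image of 1: 1
image of x: (1/4)x + 1
image of x^2: (1/16)x^2 + x + 3
image of x^3: (1/64)x^3 + (3/4)x^2 + (15/2)x + 4
image of x^4: (1/256)x^4 + (1/2)x^3 + (27/2)x^2 + 14x + 5
image of x^5: (1/1024)x^5 + (5/16)x^4 + (85/4)x^3 + (65/2)x^2 + (45/2)x + 6
image of x^6: (1/4096)x^6 + (3/16)x^5 + (495/16)x^4 + (125/2)x^3 + (255/4)x^2 + 33x + 7
the matrix is upper triangular; its diagonal is (1, 1/4, 1/16, 1/64, 1/256, 1/1024, 1/4096)
for a triangular matrix the eigenvalues are the diagonal entries, with algebraic multiplicity their repetition count

λ = 1/4096 (multiplicity 1), λ = 1/1024 (multiplicity 1), λ = 1/256 (multiplicity 1), λ = 1/64 (multiplicity 1), λ = 1/16 (multiplicity 1), λ = 1/4 (multiplicity 1), λ = 1 (multiplicity 1)


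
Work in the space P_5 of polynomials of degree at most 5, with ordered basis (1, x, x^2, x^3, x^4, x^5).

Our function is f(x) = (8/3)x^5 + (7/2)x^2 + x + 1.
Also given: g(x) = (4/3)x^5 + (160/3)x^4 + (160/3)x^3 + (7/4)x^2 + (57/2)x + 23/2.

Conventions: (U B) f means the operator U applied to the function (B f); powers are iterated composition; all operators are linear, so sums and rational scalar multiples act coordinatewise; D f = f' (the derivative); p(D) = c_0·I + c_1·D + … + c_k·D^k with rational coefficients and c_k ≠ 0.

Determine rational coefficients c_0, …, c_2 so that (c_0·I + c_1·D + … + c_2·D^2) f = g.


D^0 f = (8/3)x^5 + (7/2)x^2 + x + 1
D^1 f = (40/3)x^4 + 7x + 1
D^2 f = (160/3)x^3 + 7
matching coefficients of g against c_0 f + c_1 Df + … from the top degree down determines the c_i
solution: c_0 = 1/2, c_1 = 4, c_2 = 1

p(D) = (1/2)·I + 4·D + D^2, i.e. c_0 = 1/2, c_1 = 4, c_2 = 1


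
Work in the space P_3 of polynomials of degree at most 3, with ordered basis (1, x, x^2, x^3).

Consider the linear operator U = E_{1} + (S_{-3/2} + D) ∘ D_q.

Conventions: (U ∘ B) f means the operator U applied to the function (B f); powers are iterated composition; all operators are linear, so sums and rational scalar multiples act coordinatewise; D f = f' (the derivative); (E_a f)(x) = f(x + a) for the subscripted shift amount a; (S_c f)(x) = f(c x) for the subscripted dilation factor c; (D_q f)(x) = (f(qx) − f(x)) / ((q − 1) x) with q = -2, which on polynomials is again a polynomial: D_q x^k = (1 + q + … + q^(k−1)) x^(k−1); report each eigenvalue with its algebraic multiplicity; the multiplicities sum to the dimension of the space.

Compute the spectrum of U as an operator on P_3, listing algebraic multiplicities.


λ = 1 (multiplicity 4)

image of 1: 1
image of x: x + 2
image of x^2: x^2 + (7/2)x
image of x^3: x^3 + (39/4)x^2 + 9x + 1
the matrix is upper triangular; its diagonal is (1, 1, 1, 1)
for a triangular matrix the eigenvalues are the diagonal entries, with algebraic multiplicity their repetition count


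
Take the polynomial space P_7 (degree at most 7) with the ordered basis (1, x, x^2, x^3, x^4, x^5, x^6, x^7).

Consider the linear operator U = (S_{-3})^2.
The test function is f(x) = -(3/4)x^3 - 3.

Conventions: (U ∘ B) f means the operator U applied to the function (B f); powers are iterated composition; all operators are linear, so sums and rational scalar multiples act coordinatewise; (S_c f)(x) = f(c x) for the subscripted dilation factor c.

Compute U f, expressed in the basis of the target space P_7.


the result is g(x) = -(2187/4)x^3 - 3

S_{-3} f = (81/4)x^3 - 3
S_{-3} S_{-3} f = -(2187/4)x^3 - 3


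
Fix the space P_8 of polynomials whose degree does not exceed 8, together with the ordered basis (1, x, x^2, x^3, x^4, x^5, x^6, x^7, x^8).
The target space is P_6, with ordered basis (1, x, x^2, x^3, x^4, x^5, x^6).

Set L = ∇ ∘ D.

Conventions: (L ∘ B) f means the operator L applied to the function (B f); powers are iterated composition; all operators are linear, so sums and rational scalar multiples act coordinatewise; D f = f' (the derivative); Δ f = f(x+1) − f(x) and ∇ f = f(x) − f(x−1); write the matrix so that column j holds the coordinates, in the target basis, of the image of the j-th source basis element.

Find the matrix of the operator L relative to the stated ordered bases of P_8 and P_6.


the matrix is [[0, 0, 2, -3, 4, -5, 6, -7, 8]; [0, 0, 0, 6, -12, 20, -30, 42, -56]; [0, 0, 0, 0, 12, -30, 60, -105, 168]; [0, 0, 0, 0, 0, 20, -60, 140, -280]; [0, 0, 0, 0, 0, 0, 30, -105, 280]; [0, 0, 0, 0, 0, 0, 0, 42, -168]; [0, 0, 0, 0, 0, 0, 0, 0, 56]] (rows listed top to bottom)

image of 1: 0
image of x: 0
image of x^2: 2
image of x^3: 6x - 3
image of x^4: 12x^2 - 12x + 4
image of x^5: 20x^3 - 30x^2 + 20x - 5
image of x^6: 30x^4 - 60x^3 + 60x^2 - 30x + 6
image of x^7: 42x^5 - 105x^4 + 140x^3 - 105x^2 + 42x - 7
image of x^8: 56x^6 - 168x^5 + 280x^4 - 280x^3 + 168x^2 - 56x + 8
each image's coordinates form column j of the matrix
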